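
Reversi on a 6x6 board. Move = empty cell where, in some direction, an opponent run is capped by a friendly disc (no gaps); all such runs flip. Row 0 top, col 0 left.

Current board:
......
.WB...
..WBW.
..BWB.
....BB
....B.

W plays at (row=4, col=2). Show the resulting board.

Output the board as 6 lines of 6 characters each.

Answer: ......
.WB...
..WBW.
..WWB.
..W.BB
....B.

Derivation:
Place W at (4,2); scan 8 dirs for brackets.
Dir NW: first cell '.' (not opp) -> no flip
Dir N: opp run (3,2) capped by W -> flip
Dir NE: first cell 'W' (not opp) -> no flip
Dir W: first cell '.' (not opp) -> no flip
Dir E: first cell '.' (not opp) -> no flip
Dir SW: first cell '.' (not opp) -> no flip
Dir S: first cell '.' (not opp) -> no flip
Dir SE: first cell '.' (not opp) -> no flip
All flips: (3,2)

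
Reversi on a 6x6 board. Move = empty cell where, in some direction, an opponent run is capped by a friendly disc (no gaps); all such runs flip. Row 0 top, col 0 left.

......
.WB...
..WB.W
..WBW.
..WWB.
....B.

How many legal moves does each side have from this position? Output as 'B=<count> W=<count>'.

-- B to move --
(0,0): flips 2 -> legal
(0,1): no bracket -> illegal
(0,2): no bracket -> illegal
(1,0): flips 1 -> legal
(1,3): no bracket -> illegal
(1,4): no bracket -> illegal
(1,5): no bracket -> illegal
(2,0): no bracket -> illegal
(2,1): flips 3 -> legal
(2,4): flips 1 -> legal
(3,1): flips 1 -> legal
(3,5): flips 1 -> legal
(4,1): flips 3 -> legal
(4,5): flips 1 -> legal
(5,1): flips 1 -> legal
(5,2): flips 3 -> legal
(5,3): flips 1 -> legal
B mobility = 11
-- W to move --
(0,1): flips 2 -> legal
(0,2): flips 1 -> legal
(0,3): no bracket -> illegal
(1,3): flips 3 -> legal
(1,4): flips 1 -> legal
(2,1): no bracket -> illegal
(2,4): flips 2 -> legal
(3,5): no bracket -> illegal
(4,5): flips 1 -> legal
(5,3): no bracket -> illegal
(5,5): flips 2 -> legal
W mobility = 7

Answer: B=11 W=7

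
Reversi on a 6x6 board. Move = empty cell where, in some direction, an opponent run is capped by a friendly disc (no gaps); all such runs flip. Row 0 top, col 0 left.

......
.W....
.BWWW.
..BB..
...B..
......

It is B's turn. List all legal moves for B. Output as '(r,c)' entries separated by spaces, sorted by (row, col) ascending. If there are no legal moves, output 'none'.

(0,0): flips 2 -> legal
(0,1): flips 1 -> legal
(0,2): no bracket -> illegal
(1,0): no bracket -> illegal
(1,2): flips 1 -> legal
(1,3): flips 1 -> legal
(1,4): flips 1 -> legal
(1,5): flips 1 -> legal
(2,0): no bracket -> illegal
(2,5): flips 3 -> legal
(3,1): no bracket -> illegal
(3,4): no bracket -> illegal
(3,5): no bracket -> illegal

Answer: (0,0) (0,1) (1,2) (1,3) (1,4) (1,5) (2,5)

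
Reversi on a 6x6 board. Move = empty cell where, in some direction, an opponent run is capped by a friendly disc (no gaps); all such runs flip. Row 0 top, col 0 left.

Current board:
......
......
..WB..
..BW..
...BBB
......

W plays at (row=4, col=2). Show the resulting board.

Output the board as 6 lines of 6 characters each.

Place W at (4,2); scan 8 dirs for brackets.
Dir NW: first cell '.' (not opp) -> no flip
Dir N: opp run (3,2) capped by W -> flip
Dir NE: first cell 'W' (not opp) -> no flip
Dir W: first cell '.' (not opp) -> no flip
Dir E: opp run (4,3) (4,4) (4,5), next=edge -> no flip
Dir SW: first cell '.' (not opp) -> no flip
Dir S: first cell '.' (not opp) -> no flip
Dir SE: first cell '.' (not opp) -> no flip
All flips: (3,2)

Answer: ......
......
..WB..
..WW..
..WBBB
......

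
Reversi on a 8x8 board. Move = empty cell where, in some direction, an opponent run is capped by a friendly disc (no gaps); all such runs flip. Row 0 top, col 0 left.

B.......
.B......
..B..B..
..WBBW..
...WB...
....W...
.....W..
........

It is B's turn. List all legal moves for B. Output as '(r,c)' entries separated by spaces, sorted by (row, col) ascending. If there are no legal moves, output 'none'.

(2,1): no bracket -> illegal
(2,3): no bracket -> illegal
(2,4): no bracket -> illegal
(2,6): flips 1 -> legal
(3,1): flips 1 -> legal
(3,6): flips 1 -> legal
(4,1): no bracket -> illegal
(4,2): flips 2 -> legal
(4,5): flips 1 -> legal
(4,6): no bracket -> illegal
(5,2): flips 1 -> legal
(5,3): flips 1 -> legal
(5,5): no bracket -> illegal
(5,6): no bracket -> illegal
(6,3): no bracket -> illegal
(6,4): flips 1 -> legal
(6,6): no bracket -> illegal
(7,4): no bracket -> illegal
(7,5): no bracket -> illegal
(7,6): no bracket -> illegal

Answer: (2,6) (3,1) (3,6) (4,2) (4,5) (5,2) (5,3) (6,4)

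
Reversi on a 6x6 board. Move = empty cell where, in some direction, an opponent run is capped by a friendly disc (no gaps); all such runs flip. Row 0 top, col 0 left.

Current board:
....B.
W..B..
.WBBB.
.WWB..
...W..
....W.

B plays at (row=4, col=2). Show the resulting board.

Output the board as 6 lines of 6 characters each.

Answer: ....B.
W..B..
.WBBB.
.WBB..
..BW..
....W.

Derivation:
Place B at (4,2); scan 8 dirs for brackets.
Dir NW: opp run (3,1), next='.' -> no flip
Dir N: opp run (3,2) capped by B -> flip
Dir NE: first cell 'B' (not opp) -> no flip
Dir W: first cell '.' (not opp) -> no flip
Dir E: opp run (4,3), next='.' -> no flip
Dir SW: first cell '.' (not opp) -> no flip
Dir S: first cell '.' (not opp) -> no flip
Dir SE: first cell '.' (not opp) -> no flip
All flips: (3,2)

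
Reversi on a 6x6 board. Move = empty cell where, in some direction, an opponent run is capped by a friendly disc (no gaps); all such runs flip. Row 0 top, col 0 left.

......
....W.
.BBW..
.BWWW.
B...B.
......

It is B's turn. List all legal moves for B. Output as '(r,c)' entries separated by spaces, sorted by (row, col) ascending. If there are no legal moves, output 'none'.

(0,3): no bracket -> illegal
(0,4): no bracket -> illegal
(0,5): no bracket -> illegal
(1,2): no bracket -> illegal
(1,3): no bracket -> illegal
(1,5): no bracket -> illegal
(2,4): flips 2 -> legal
(2,5): no bracket -> illegal
(3,5): flips 3 -> legal
(4,1): no bracket -> illegal
(4,2): flips 1 -> legal
(4,3): flips 1 -> legal
(4,5): no bracket -> illegal

Answer: (2,4) (3,5) (4,2) (4,3)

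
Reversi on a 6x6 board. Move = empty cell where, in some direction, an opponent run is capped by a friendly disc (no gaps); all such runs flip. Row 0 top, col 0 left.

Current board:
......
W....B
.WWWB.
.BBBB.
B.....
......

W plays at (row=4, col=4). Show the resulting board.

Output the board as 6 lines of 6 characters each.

Answer: ......
W....B
.WWWB.
.BBWB.
B...W.
......

Derivation:
Place W at (4,4); scan 8 dirs for brackets.
Dir NW: opp run (3,3) capped by W -> flip
Dir N: opp run (3,4) (2,4), next='.' -> no flip
Dir NE: first cell '.' (not opp) -> no flip
Dir W: first cell '.' (not opp) -> no flip
Dir E: first cell '.' (not opp) -> no flip
Dir SW: first cell '.' (not opp) -> no flip
Dir S: first cell '.' (not opp) -> no flip
Dir SE: first cell '.' (not opp) -> no flip
All flips: (3,3)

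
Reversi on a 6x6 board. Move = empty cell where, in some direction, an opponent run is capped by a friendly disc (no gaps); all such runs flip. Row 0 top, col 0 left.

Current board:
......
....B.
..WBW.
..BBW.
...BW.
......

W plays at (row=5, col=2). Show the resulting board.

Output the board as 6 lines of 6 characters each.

Place W at (5,2); scan 8 dirs for brackets.
Dir NW: first cell '.' (not opp) -> no flip
Dir N: first cell '.' (not opp) -> no flip
Dir NE: opp run (4,3) capped by W -> flip
Dir W: first cell '.' (not opp) -> no flip
Dir E: first cell '.' (not opp) -> no flip
Dir SW: edge -> no flip
Dir S: edge -> no flip
Dir SE: edge -> no flip
All flips: (4,3)

Answer: ......
....B.
..WBW.
..BBW.
...WW.
..W...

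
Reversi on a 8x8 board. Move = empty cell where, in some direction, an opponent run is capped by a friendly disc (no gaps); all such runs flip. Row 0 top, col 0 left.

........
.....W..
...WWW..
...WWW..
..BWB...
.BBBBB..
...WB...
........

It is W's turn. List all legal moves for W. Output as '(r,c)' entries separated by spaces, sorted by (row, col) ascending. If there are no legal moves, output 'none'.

Answer: (4,1) (4,5) (6,0) (6,1) (6,2) (6,5) (6,6) (7,4)

Derivation:
(3,1): no bracket -> illegal
(3,2): no bracket -> illegal
(4,0): no bracket -> illegal
(4,1): flips 2 -> legal
(4,5): flips 2 -> legal
(4,6): no bracket -> illegal
(5,0): no bracket -> illegal
(5,6): no bracket -> illegal
(6,0): flips 2 -> legal
(6,1): flips 1 -> legal
(6,2): flips 2 -> legal
(6,5): flips 2 -> legal
(6,6): flips 2 -> legal
(7,3): no bracket -> illegal
(7,4): flips 3 -> legal
(7,5): no bracket -> illegal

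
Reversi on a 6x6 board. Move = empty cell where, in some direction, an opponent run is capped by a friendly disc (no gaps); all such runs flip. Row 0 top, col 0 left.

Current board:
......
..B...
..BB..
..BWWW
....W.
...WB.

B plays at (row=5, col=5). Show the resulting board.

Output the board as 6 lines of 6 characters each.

Place B at (5,5); scan 8 dirs for brackets.
Dir NW: opp run (4,4) (3,3) capped by B -> flip
Dir N: first cell '.' (not opp) -> no flip
Dir NE: edge -> no flip
Dir W: first cell 'B' (not opp) -> no flip
Dir E: edge -> no flip
Dir SW: edge -> no flip
Dir S: edge -> no flip
Dir SE: edge -> no flip
All flips: (3,3) (4,4)

Answer: ......
..B...
..BB..
..BBWW
....B.
...WBB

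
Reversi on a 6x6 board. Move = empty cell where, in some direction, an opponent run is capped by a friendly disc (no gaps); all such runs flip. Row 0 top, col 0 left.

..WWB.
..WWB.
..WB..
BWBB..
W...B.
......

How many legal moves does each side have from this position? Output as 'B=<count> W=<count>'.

Answer: B=4 W=9

Derivation:
-- B to move --
(0,1): flips 3 -> legal
(1,1): flips 3 -> legal
(2,0): no bracket -> illegal
(2,1): flips 1 -> legal
(2,4): no bracket -> illegal
(4,1): no bracket -> illegal
(4,2): no bracket -> illegal
(5,0): flips 1 -> legal
(5,1): no bracket -> illegal
B mobility = 4
-- W to move --
(0,5): flips 1 -> legal
(1,5): flips 1 -> legal
(2,0): flips 1 -> legal
(2,1): no bracket -> illegal
(2,4): flips 1 -> legal
(2,5): flips 1 -> legal
(3,4): flips 3 -> legal
(3,5): no bracket -> illegal
(4,1): no bracket -> illegal
(4,2): flips 1 -> legal
(4,3): flips 2 -> legal
(4,5): no bracket -> illegal
(5,3): no bracket -> illegal
(5,4): no bracket -> illegal
(5,5): flips 2 -> legal
W mobility = 9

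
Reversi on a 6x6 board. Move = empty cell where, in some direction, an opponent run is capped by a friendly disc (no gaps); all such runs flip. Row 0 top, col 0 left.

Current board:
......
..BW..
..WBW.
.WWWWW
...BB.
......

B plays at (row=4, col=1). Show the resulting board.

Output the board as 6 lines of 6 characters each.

Place B at (4,1); scan 8 dirs for brackets.
Dir NW: first cell '.' (not opp) -> no flip
Dir N: opp run (3,1), next='.' -> no flip
Dir NE: opp run (3,2) capped by B -> flip
Dir W: first cell '.' (not opp) -> no flip
Dir E: first cell '.' (not opp) -> no flip
Dir SW: first cell '.' (not opp) -> no flip
Dir S: first cell '.' (not opp) -> no flip
Dir SE: first cell '.' (not opp) -> no flip
All flips: (3,2)

Answer: ......
..BW..
..WBW.
.WBWWW
.B.BB.
......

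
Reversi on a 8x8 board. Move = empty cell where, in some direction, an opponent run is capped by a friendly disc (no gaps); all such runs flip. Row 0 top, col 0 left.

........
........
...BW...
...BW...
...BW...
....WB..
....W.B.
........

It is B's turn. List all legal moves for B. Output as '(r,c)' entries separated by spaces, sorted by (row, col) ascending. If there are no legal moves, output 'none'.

Answer: (1,5) (2,5) (3,5) (4,5) (5,3) (6,5) (7,3)

Derivation:
(1,3): no bracket -> illegal
(1,4): no bracket -> illegal
(1,5): flips 1 -> legal
(2,5): flips 2 -> legal
(3,5): flips 1 -> legal
(4,5): flips 2 -> legal
(5,3): flips 1 -> legal
(6,3): no bracket -> illegal
(6,5): flips 1 -> legal
(7,3): flips 1 -> legal
(7,4): no bracket -> illegal
(7,5): no bracket -> illegal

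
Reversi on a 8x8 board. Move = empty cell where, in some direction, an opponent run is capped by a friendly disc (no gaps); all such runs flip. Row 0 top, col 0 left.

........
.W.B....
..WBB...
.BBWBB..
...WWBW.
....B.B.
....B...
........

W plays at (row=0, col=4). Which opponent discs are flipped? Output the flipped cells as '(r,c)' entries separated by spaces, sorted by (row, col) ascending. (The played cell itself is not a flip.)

Dir NW: edge -> no flip
Dir N: edge -> no flip
Dir NE: edge -> no flip
Dir W: first cell '.' (not opp) -> no flip
Dir E: first cell '.' (not opp) -> no flip
Dir SW: opp run (1,3) capped by W -> flip
Dir S: first cell '.' (not opp) -> no flip
Dir SE: first cell '.' (not opp) -> no flip

Answer: (1,3)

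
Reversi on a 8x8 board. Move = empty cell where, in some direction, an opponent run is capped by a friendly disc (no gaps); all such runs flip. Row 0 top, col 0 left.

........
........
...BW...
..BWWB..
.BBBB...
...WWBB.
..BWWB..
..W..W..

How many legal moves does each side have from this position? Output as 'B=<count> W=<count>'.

Answer: B=9 W=16

Derivation:
-- B to move --
(1,3): flips 1 -> legal
(1,4): flips 2 -> legal
(1,5): flips 2 -> legal
(2,2): flips 1 -> legal
(2,5): flips 2 -> legal
(4,5): flips 1 -> legal
(5,2): flips 2 -> legal
(6,1): no bracket -> illegal
(6,6): no bracket -> illegal
(7,1): no bracket -> illegal
(7,3): flips 3 -> legal
(7,4): flips 2 -> legal
(7,6): no bracket -> illegal
B mobility = 9
-- W to move --
(1,2): flips 1 -> legal
(1,3): flips 1 -> legal
(1,4): no bracket -> illegal
(2,1): flips 2 -> legal
(2,2): flips 1 -> legal
(2,5): no bracket -> illegal
(2,6): flips 2 -> legal
(3,0): no bracket -> illegal
(3,1): flips 2 -> legal
(3,6): flips 1 -> legal
(4,0): no bracket -> illegal
(4,5): flips 2 -> legal
(4,6): flips 2 -> legal
(4,7): no bracket -> illegal
(5,0): no bracket -> illegal
(5,1): flips 1 -> legal
(5,2): flips 2 -> legal
(5,7): flips 2 -> legal
(6,1): flips 1 -> legal
(6,6): flips 3 -> legal
(6,7): no bracket -> illegal
(7,1): flips 1 -> legal
(7,3): no bracket -> illegal
(7,4): no bracket -> illegal
(7,6): flips 1 -> legal
W mobility = 16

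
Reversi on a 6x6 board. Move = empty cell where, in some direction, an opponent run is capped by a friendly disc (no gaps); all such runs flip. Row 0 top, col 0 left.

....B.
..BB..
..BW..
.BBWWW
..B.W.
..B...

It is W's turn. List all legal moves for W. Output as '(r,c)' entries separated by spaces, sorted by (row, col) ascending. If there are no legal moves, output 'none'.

Answer: (0,1) (0,3) (1,1) (2,1) (3,0) (4,1) (5,1)

Derivation:
(0,1): flips 1 -> legal
(0,2): no bracket -> illegal
(0,3): flips 1 -> legal
(0,5): no bracket -> illegal
(1,1): flips 1 -> legal
(1,4): no bracket -> illegal
(1,5): no bracket -> illegal
(2,0): no bracket -> illegal
(2,1): flips 1 -> legal
(2,4): no bracket -> illegal
(3,0): flips 2 -> legal
(4,0): no bracket -> illegal
(4,1): flips 1 -> legal
(4,3): no bracket -> illegal
(5,1): flips 1 -> legal
(5,3): no bracket -> illegal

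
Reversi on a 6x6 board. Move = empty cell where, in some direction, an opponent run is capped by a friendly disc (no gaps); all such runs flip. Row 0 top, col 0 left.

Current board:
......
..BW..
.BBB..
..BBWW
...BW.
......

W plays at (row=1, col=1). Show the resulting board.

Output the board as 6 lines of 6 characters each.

Place W at (1,1); scan 8 dirs for brackets.
Dir NW: first cell '.' (not opp) -> no flip
Dir N: first cell '.' (not opp) -> no flip
Dir NE: first cell '.' (not opp) -> no flip
Dir W: first cell '.' (not opp) -> no flip
Dir E: opp run (1,2) capped by W -> flip
Dir SW: first cell '.' (not opp) -> no flip
Dir S: opp run (2,1), next='.' -> no flip
Dir SE: opp run (2,2) (3,3) capped by W -> flip
All flips: (1,2) (2,2) (3,3)

Answer: ......
.WWW..
.BWB..
..BWWW
...BW.
......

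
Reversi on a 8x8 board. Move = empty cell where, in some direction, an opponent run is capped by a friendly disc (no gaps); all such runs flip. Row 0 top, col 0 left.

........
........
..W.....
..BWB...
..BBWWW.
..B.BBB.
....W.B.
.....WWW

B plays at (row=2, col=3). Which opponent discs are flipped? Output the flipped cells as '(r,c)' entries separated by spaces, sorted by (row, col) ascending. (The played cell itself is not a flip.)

Dir NW: first cell '.' (not opp) -> no flip
Dir N: first cell '.' (not opp) -> no flip
Dir NE: first cell '.' (not opp) -> no flip
Dir W: opp run (2,2), next='.' -> no flip
Dir E: first cell '.' (not opp) -> no flip
Dir SW: first cell 'B' (not opp) -> no flip
Dir S: opp run (3,3) capped by B -> flip
Dir SE: first cell 'B' (not opp) -> no flip

Answer: (3,3)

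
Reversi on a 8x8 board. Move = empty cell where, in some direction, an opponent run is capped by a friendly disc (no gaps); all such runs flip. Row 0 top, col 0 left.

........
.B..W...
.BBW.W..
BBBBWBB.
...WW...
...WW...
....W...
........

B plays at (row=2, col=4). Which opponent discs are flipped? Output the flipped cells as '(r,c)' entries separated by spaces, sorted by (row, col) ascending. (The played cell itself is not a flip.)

Dir NW: first cell '.' (not opp) -> no flip
Dir N: opp run (1,4), next='.' -> no flip
Dir NE: first cell '.' (not opp) -> no flip
Dir W: opp run (2,3) capped by B -> flip
Dir E: opp run (2,5), next='.' -> no flip
Dir SW: first cell 'B' (not opp) -> no flip
Dir S: opp run (3,4) (4,4) (5,4) (6,4), next='.' -> no flip
Dir SE: first cell 'B' (not opp) -> no flip

Answer: (2,3)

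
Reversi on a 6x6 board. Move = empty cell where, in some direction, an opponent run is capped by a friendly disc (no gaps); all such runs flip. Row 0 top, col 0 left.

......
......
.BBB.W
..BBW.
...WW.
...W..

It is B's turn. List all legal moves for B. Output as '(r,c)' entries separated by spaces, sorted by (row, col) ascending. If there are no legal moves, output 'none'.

(1,4): no bracket -> illegal
(1,5): no bracket -> illegal
(2,4): no bracket -> illegal
(3,5): flips 1 -> legal
(4,2): no bracket -> illegal
(4,5): flips 1 -> legal
(5,2): no bracket -> illegal
(5,4): flips 1 -> legal
(5,5): flips 1 -> legal

Answer: (3,5) (4,5) (5,4) (5,5)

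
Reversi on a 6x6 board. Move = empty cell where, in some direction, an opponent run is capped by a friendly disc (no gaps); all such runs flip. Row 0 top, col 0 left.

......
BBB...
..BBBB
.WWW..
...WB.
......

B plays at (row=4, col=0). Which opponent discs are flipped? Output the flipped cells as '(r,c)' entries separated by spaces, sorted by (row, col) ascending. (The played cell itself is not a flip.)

Dir NW: edge -> no flip
Dir N: first cell '.' (not opp) -> no flip
Dir NE: opp run (3,1) capped by B -> flip
Dir W: edge -> no flip
Dir E: first cell '.' (not opp) -> no flip
Dir SW: edge -> no flip
Dir S: first cell '.' (not opp) -> no flip
Dir SE: first cell '.' (not opp) -> no flip

Answer: (3,1)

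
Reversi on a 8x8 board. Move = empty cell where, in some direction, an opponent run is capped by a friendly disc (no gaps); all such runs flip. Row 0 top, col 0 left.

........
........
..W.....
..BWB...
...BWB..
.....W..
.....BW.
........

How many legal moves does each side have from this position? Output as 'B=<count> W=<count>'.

Answer: B=4 W=8

Derivation:
-- B to move --
(1,1): no bracket -> illegal
(1,2): flips 1 -> legal
(1,3): no bracket -> illegal
(2,1): no bracket -> illegal
(2,3): flips 1 -> legal
(2,4): no bracket -> illegal
(3,1): no bracket -> illegal
(3,5): no bracket -> illegal
(4,2): no bracket -> illegal
(4,6): no bracket -> illegal
(5,3): no bracket -> illegal
(5,4): flips 1 -> legal
(5,6): no bracket -> illegal
(5,7): no bracket -> illegal
(6,4): no bracket -> illegal
(6,7): flips 1 -> legal
(7,5): no bracket -> illegal
(7,6): no bracket -> illegal
(7,7): no bracket -> illegal
B mobility = 4
-- W to move --
(2,1): no bracket -> illegal
(2,3): no bracket -> illegal
(2,4): flips 1 -> legal
(2,5): no bracket -> illegal
(3,1): flips 1 -> legal
(3,5): flips 2 -> legal
(3,6): no bracket -> illegal
(4,1): no bracket -> illegal
(4,2): flips 2 -> legal
(4,6): flips 1 -> legal
(5,2): no bracket -> illegal
(5,3): flips 1 -> legal
(5,4): no bracket -> illegal
(5,6): no bracket -> illegal
(6,4): flips 1 -> legal
(7,4): no bracket -> illegal
(7,5): flips 1 -> legal
(7,6): no bracket -> illegal
W mobility = 8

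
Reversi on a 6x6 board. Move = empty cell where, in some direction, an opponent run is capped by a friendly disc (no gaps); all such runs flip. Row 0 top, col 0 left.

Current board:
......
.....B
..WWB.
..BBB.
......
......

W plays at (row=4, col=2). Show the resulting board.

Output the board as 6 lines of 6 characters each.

Place W at (4,2); scan 8 dirs for brackets.
Dir NW: first cell '.' (not opp) -> no flip
Dir N: opp run (3,2) capped by W -> flip
Dir NE: opp run (3,3) (2,4) (1,5), next=edge -> no flip
Dir W: first cell '.' (not opp) -> no flip
Dir E: first cell '.' (not opp) -> no flip
Dir SW: first cell '.' (not opp) -> no flip
Dir S: first cell '.' (not opp) -> no flip
Dir SE: first cell '.' (not opp) -> no flip
All flips: (3,2)

Answer: ......
.....B
..WWB.
..WBB.
..W...
......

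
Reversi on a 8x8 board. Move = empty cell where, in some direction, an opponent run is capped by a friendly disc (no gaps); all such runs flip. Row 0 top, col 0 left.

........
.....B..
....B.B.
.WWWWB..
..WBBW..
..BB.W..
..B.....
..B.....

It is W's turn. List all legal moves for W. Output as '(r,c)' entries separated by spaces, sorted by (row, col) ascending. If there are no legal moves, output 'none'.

Answer: (0,6) (1,4) (2,5) (3,6) (5,4) (6,1) (6,3) (6,4)

Derivation:
(0,4): no bracket -> illegal
(0,5): no bracket -> illegal
(0,6): flips 2 -> legal
(1,3): no bracket -> illegal
(1,4): flips 1 -> legal
(1,6): no bracket -> illegal
(1,7): no bracket -> illegal
(2,3): no bracket -> illegal
(2,5): flips 1 -> legal
(2,7): no bracket -> illegal
(3,6): flips 1 -> legal
(3,7): no bracket -> illegal
(4,1): no bracket -> illegal
(4,6): no bracket -> illegal
(5,1): no bracket -> illegal
(5,4): flips 2 -> legal
(6,1): flips 2 -> legal
(6,3): flips 2 -> legal
(6,4): flips 1 -> legal
(7,1): no bracket -> illegal
(7,3): no bracket -> illegal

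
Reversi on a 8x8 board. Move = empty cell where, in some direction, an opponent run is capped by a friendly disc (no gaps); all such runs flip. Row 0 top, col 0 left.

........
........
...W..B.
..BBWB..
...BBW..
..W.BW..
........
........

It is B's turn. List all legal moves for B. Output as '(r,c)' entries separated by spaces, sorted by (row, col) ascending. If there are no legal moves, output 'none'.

Answer: (1,3) (1,4) (2,4) (2,5) (3,6) (4,6) (5,6) (6,1) (6,5) (6,6)

Derivation:
(1,2): no bracket -> illegal
(1,3): flips 1 -> legal
(1,4): flips 1 -> legal
(2,2): no bracket -> illegal
(2,4): flips 1 -> legal
(2,5): flips 1 -> legal
(3,6): flips 1 -> legal
(4,1): no bracket -> illegal
(4,2): no bracket -> illegal
(4,6): flips 1 -> legal
(5,1): no bracket -> illegal
(5,3): no bracket -> illegal
(5,6): flips 1 -> legal
(6,1): flips 1 -> legal
(6,2): no bracket -> illegal
(6,3): no bracket -> illegal
(6,4): no bracket -> illegal
(6,5): flips 2 -> legal
(6,6): flips 1 -> legal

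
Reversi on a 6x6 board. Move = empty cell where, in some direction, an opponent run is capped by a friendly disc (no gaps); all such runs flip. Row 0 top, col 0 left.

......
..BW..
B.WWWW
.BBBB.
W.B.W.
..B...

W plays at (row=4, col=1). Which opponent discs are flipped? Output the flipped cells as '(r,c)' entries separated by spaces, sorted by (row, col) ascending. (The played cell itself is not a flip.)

Dir NW: first cell '.' (not opp) -> no flip
Dir N: opp run (3,1), next='.' -> no flip
Dir NE: opp run (3,2) capped by W -> flip
Dir W: first cell 'W' (not opp) -> no flip
Dir E: opp run (4,2), next='.' -> no flip
Dir SW: first cell '.' (not opp) -> no flip
Dir S: first cell '.' (not opp) -> no flip
Dir SE: opp run (5,2), next=edge -> no flip

Answer: (3,2)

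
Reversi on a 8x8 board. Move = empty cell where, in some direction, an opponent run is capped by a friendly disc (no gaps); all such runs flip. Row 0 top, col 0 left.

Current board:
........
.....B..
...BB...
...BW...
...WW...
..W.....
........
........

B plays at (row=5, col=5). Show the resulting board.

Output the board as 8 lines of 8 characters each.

Answer: ........
.....B..
...BB...
...BW...
...WB...
..W..B..
........
........

Derivation:
Place B at (5,5); scan 8 dirs for brackets.
Dir NW: opp run (4,4) capped by B -> flip
Dir N: first cell '.' (not opp) -> no flip
Dir NE: first cell '.' (not opp) -> no flip
Dir W: first cell '.' (not opp) -> no flip
Dir E: first cell '.' (not opp) -> no flip
Dir SW: first cell '.' (not opp) -> no flip
Dir S: first cell '.' (not opp) -> no flip
Dir SE: first cell '.' (not opp) -> no flip
All flips: (4,4)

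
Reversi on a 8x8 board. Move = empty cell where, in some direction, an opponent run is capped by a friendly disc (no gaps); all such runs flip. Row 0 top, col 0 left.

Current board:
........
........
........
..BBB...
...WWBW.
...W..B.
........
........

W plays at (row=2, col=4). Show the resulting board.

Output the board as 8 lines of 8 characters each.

Place W at (2,4); scan 8 dirs for brackets.
Dir NW: first cell '.' (not opp) -> no flip
Dir N: first cell '.' (not opp) -> no flip
Dir NE: first cell '.' (not opp) -> no flip
Dir W: first cell '.' (not opp) -> no flip
Dir E: first cell '.' (not opp) -> no flip
Dir SW: opp run (3,3), next='.' -> no flip
Dir S: opp run (3,4) capped by W -> flip
Dir SE: first cell '.' (not opp) -> no flip
All flips: (3,4)

Answer: ........
........
....W...
..BBW...
...WWBW.
...W..B.
........
........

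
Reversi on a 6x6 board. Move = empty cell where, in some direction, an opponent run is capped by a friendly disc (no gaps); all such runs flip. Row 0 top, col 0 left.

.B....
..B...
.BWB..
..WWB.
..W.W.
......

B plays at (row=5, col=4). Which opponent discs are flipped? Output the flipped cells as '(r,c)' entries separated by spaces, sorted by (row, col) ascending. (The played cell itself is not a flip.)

Dir NW: first cell '.' (not opp) -> no flip
Dir N: opp run (4,4) capped by B -> flip
Dir NE: first cell '.' (not opp) -> no flip
Dir W: first cell '.' (not opp) -> no flip
Dir E: first cell '.' (not opp) -> no flip
Dir SW: edge -> no flip
Dir S: edge -> no flip
Dir SE: edge -> no flip

Answer: (4,4)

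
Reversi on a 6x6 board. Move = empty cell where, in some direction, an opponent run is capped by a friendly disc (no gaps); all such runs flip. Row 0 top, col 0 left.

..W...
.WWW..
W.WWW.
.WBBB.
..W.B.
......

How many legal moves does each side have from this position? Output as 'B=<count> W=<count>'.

Answer: B=8 W=6

Derivation:
-- B to move --
(0,0): flips 2 -> legal
(0,1): flips 2 -> legal
(0,3): flips 2 -> legal
(0,4): no bracket -> illegal
(1,0): no bracket -> illegal
(1,4): flips 2 -> legal
(1,5): flips 1 -> legal
(2,1): no bracket -> illegal
(2,5): no bracket -> illegal
(3,0): flips 1 -> legal
(3,5): no bracket -> illegal
(4,0): no bracket -> illegal
(4,1): no bracket -> illegal
(4,3): no bracket -> illegal
(5,1): flips 1 -> legal
(5,2): flips 1 -> legal
(5,3): no bracket -> illegal
B mobility = 8
-- W to move --
(2,1): no bracket -> illegal
(2,5): no bracket -> illegal
(3,5): flips 3 -> legal
(4,1): flips 1 -> legal
(4,3): flips 1 -> legal
(4,5): flips 1 -> legal
(5,3): no bracket -> illegal
(5,4): flips 2 -> legal
(5,5): flips 2 -> legal
W mobility = 6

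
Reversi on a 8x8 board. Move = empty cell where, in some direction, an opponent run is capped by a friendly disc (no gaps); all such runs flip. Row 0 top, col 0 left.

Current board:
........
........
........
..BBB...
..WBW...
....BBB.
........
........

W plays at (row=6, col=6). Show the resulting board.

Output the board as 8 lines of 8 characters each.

Answer: ........
........
........
..BBB...
..WBW...
....BWB.
......W.
........

Derivation:
Place W at (6,6); scan 8 dirs for brackets.
Dir NW: opp run (5,5) capped by W -> flip
Dir N: opp run (5,6), next='.' -> no flip
Dir NE: first cell '.' (not opp) -> no flip
Dir W: first cell '.' (not opp) -> no flip
Dir E: first cell '.' (not opp) -> no flip
Dir SW: first cell '.' (not opp) -> no flip
Dir S: first cell '.' (not opp) -> no flip
Dir SE: first cell '.' (not opp) -> no flip
All flips: (5,5)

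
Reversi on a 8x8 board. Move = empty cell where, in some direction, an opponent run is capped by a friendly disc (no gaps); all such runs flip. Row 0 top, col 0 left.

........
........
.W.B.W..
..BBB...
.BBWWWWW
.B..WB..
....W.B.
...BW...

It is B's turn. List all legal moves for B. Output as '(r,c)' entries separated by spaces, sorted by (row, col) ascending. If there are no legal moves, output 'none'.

(1,0): flips 1 -> legal
(1,1): no bracket -> illegal
(1,2): no bracket -> illegal
(1,4): no bracket -> illegal
(1,5): no bracket -> illegal
(1,6): flips 1 -> legal
(2,0): no bracket -> illegal
(2,2): no bracket -> illegal
(2,4): no bracket -> illegal
(2,6): no bracket -> illegal
(3,0): no bracket -> illegal
(3,1): no bracket -> illegal
(3,5): flips 1 -> legal
(3,6): no bracket -> illegal
(3,7): flips 1 -> legal
(5,2): flips 1 -> legal
(5,3): flips 2 -> legal
(5,6): flips 1 -> legal
(5,7): no bracket -> illegal
(6,3): no bracket -> illegal
(6,5): flips 2 -> legal
(7,5): flips 1 -> legal

Answer: (1,0) (1,6) (3,5) (3,7) (5,2) (5,3) (5,6) (6,5) (7,5)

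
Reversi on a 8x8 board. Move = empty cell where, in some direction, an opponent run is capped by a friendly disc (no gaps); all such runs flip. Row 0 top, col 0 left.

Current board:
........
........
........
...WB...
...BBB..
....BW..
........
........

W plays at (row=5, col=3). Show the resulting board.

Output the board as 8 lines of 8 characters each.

Place W at (5,3); scan 8 dirs for brackets.
Dir NW: first cell '.' (not opp) -> no flip
Dir N: opp run (4,3) capped by W -> flip
Dir NE: opp run (4,4), next='.' -> no flip
Dir W: first cell '.' (not opp) -> no flip
Dir E: opp run (5,4) capped by W -> flip
Dir SW: first cell '.' (not opp) -> no flip
Dir S: first cell '.' (not opp) -> no flip
Dir SE: first cell '.' (not opp) -> no flip
All flips: (4,3) (5,4)

Answer: ........
........
........
...WB...
...WBB..
...WWW..
........
........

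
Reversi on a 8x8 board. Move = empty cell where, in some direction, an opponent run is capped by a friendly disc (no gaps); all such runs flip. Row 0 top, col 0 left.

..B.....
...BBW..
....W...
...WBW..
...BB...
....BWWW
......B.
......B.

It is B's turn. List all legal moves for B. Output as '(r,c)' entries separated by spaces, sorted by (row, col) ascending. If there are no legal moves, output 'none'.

(0,4): no bracket -> illegal
(0,5): no bracket -> illegal
(0,6): no bracket -> illegal
(1,6): flips 1 -> legal
(2,2): flips 1 -> legal
(2,3): flips 1 -> legal
(2,5): no bracket -> illegal
(2,6): flips 1 -> legal
(3,2): flips 1 -> legal
(3,6): flips 1 -> legal
(4,2): no bracket -> illegal
(4,5): no bracket -> illegal
(4,6): flips 3 -> legal
(4,7): no bracket -> illegal
(6,4): no bracket -> illegal
(6,5): no bracket -> illegal
(6,7): no bracket -> illegal

Answer: (1,6) (2,2) (2,3) (2,6) (3,2) (3,6) (4,6)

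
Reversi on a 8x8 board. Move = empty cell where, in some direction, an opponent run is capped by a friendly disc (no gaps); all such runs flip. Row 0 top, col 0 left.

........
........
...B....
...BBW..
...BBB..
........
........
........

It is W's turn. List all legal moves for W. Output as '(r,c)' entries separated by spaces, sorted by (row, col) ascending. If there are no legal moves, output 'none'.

(1,2): no bracket -> illegal
(1,3): no bracket -> illegal
(1,4): no bracket -> illegal
(2,2): no bracket -> illegal
(2,4): no bracket -> illegal
(2,5): no bracket -> illegal
(3,2): flips 2 -> legal
(3,6): no bracket -> illegal
(4,2): no bracket -> illegal
(4,6): no bracket -> illegal
(5,2): no bracket -> illegal
(5,3): flips 1 -> legal
(5,4): no bracket -> illegal
(5,5): flips 1 -> legal
(5,6): no bracket -> illegal

Answer: (3,2) (5,3) (5,5)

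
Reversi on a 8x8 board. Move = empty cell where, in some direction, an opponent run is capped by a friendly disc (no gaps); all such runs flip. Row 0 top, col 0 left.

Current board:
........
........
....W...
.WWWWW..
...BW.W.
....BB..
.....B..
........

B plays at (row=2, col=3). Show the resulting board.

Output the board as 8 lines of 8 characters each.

Place B at (2,3); scan 8 dirs for brackets.
Dir NW: first cell '.' (not opp) -> no flip
Dir N: first cell '.' (not opp) -> no flip
Dir NE: first cell '.' (not opp) -> no flip
Dir W: first cell '.' (not opp) -> no flip
Dir E: opp run (2,4), next='.' -> no flip
Dir SW: opp run (3,2), next='.' -> no flip
Dir S: opp run (3,3) capped by B -> flip
Dir SE: opp run (3,4), next='.' -> no flip
All flips: (3,3)

Answer: ........
........
...BW...
.WWBWW..
...BW.W.
....BB..
.....B..
........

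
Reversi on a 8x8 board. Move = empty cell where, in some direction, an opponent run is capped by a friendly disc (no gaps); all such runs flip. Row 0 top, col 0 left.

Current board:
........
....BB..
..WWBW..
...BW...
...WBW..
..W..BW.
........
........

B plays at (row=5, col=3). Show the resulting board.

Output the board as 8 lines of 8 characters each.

Answer: ........
....BB..
..WWBW..
...BW...
...BBW..
..WB.BW.
........
........

Derivation:
Place B at (5,3); scan 8 dirs for brackets.
Dir NW: first cell '.' (not opp) -> no flip
Dir N: opp run (4,3) capped by B -> flip
Dir NE: first cell 'B' (not opp) -> no flip
Dir W: opp run (5,2), next='.' -> no flip
Dir E: first cell '.' (not opp) -> no flip
Dir SW: first cell '.' (not opp) -> no flip
Dir S: first cell '.' (not opp) -> no flip
Dir SE: first cell '.' (not opp) -> no flip
All flips: (4,3)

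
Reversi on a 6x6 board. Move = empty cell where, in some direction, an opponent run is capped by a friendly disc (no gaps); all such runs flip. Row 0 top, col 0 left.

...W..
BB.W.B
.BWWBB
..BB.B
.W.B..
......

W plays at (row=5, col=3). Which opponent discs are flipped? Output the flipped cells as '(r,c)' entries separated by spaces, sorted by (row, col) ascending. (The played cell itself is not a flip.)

Answer: (3,3) (4,3)

Derivation:
Dir NW: first cell '.' (not opp) -> no flip
Dir N: opp run (4,3) (3,3) capped by W -> flip
Dir NE: first cell '.' (not opp) -> no flip
Dir W: first cell '.' (not opp) -> no flip
Dir E: first cell '.' (not opp) -> no flip
Dir SW: edge -> no flip
Dir S: edge -> no flip
Dir SE: edge -> no flip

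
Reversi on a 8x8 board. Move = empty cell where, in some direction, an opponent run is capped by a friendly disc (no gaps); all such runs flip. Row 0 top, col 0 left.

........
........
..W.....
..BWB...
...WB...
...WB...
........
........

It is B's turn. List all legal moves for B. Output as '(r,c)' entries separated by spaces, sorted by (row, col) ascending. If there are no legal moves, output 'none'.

Answer: (1,1) (1,2) (4,2) (5,2) (6,2)

Derivation:
(1,1): flips 2 -> legal
(1,2): flips 1 -> legal
(1,3): no bracket -> illegal
(2,1): no bracket -> illegal
(2,3): no bracket -> illegal
(2,4): no bracket -> illegal
(3,1): no bracket -> illegal
(4,2): flips 1 -> legal
(5,2): flips 2 -> legal
(6,2): flips 1 -> legal
(6,3): no bracket -> illegal
(6,4): no bracket -> illegal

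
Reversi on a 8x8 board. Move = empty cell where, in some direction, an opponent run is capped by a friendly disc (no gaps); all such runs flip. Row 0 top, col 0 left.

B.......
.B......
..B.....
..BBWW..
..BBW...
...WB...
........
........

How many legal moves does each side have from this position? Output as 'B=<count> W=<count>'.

Answer: B=8 W=6

Derivation:
-- B to move --
(2,3): no bracket -> illegal
(2,4): flips 2 -> legal
(2,5): flips 1 -> legal
(2,6): no bracket -> illegal
(3,6): flips 2 -> legal
(4,5): flips 1 -> legal
(4,6): no bracket -> illegal
(5,2): flips 1 -> legal
(5,5): flips 1 -> legal
(6,2): no bracket -> illegal
(6,3): flips 1 -> legal
(6,4): flips 1 -> legal
B mobility = 8
-- W to move --
(0,1): no bracket -> illegal
(0,2): no bracket -> illegal
(1,0): no bracket -> illegal
(1,2): no bracket -> illegal
(1,3): no bracket -> illegal
(2,0): no bracket -> illegal
(2,1): no bracket -> illegal
(2,3): flips 2 -> legal
(2,4): no bracket -> illegal
(3,1): flips 3 -> legal
(4,1): flips 2 -> legal
(4,5): no bracket -> illegal
(5,1): no bracket -> illegal
(5,2): flips 1 -> legal
(5,5): flips 1 -> legal
(6,3): no bracket -> illegal
(6,4): flips 1 -> legal
(6,5): no bracket -> illegal
W mobility = 6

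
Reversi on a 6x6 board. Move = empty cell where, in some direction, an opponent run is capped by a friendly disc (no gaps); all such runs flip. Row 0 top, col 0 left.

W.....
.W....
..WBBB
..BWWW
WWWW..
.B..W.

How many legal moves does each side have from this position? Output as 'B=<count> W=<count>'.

Answer: B=8 W=6

Derivation:
-- B to move --
(0,1): no bracket -> illegal
(0,2): no bracket -> illegal
(1,0): no bracket -> illegal
(1,2): flips 1 -> legal
(1,3): no bracket -> illegal
(2,0): no bracket -> illegal
(2,1): flips 1 -> legal
(3,0): no bracket -> illegal
(3,1): flips 1 -> legal
(4,4): flips 1 -> legal
(4,5): flips 2 -> legal
(5,0): flips 1 -> legal
(5,2): flips 3 -> legal
(5,3): flips 2 -> legal
(5,5): no bracket -> illegal
B mobility = 8
-- W to move --
(1,2): flips 1 -> legal
(1,3): flips 2 -> legal
(1,4): flips 3 -> legal
(1,5): flips 2 -> legal
(2,1): flips 1 -> legal
(3,1): flips 1 -> legal
(5,0): no bracket -> illegal
(5,2): no bracket -> illegal
W mobility = 6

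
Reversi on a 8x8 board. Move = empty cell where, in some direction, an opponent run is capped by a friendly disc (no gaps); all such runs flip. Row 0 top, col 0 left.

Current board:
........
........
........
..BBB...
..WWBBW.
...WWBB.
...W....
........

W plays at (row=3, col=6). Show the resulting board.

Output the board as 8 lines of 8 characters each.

Answer: ........
........
........
..BBB.W.
..WWBWW.
...WWBB.
...W....
........

Derivation:
Place W at (3,6); scan 8 dirs for brackets.
Dir NW: first cell '.' (not opp) -> no flip
Dir N: first cell '.' (not opp) -> no flip
Dir NE: first cell '.' (not opp) -> no flip
Dir W: first cell '.' (not opp) -> no flip
Dir E: first cell '.' (not opp) -> no flip
Dir SW: opp run (4,5) capped by W -> flip
Dir S: first cell 'W' (not opp) -> no flip
Dir SE: first cell '.' (not opp) -> no flip
All flips: (4,5)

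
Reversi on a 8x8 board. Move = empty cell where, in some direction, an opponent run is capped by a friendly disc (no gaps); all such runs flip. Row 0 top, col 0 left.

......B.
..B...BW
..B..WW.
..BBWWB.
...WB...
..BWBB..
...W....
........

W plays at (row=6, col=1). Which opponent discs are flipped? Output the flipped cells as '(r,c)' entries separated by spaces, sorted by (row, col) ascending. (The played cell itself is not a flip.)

Answer: (5,2)

Derivation:
Dir NW: first cell '.' (not opp) -> no flip
Dir N: first cell '.' (not opp) -> no flip
Dir NE: opp run (5,2) capped by W -> flip
Dir W: first cell '.' (not opp) -> no flip
Dir E: first cell '.' (not opp) -> no flip
Dir SW: first cell '.' (not opp) -> no flip
Dir S: first cell '.' (not opp) -> no flip
Dir SE: first cell '.' (not opp) -> no flip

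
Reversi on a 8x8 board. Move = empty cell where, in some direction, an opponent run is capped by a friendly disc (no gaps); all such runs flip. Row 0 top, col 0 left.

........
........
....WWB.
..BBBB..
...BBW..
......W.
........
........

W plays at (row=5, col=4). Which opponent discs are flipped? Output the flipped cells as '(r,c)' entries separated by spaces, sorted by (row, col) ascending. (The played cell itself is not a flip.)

Dir NW: opp run (4,3) (3,2), next='.' -> no flip
Dir N: opp run (4,4) (3,4) capped by W -> flip
Dir NE: first cell 'W' (not opp) -> no flip
Dir W: first cell '.' (not opp) -> no flip
Dir E: first cell '.' (not opp) -> no flip
Dir SW: first cell '.' (not opp) -> no flip
Dir S: first cell '.' (not opp) -> no flip
Dir SE: first cell '.' (not opp) -> no flip

Answer: (3,4) (4,4)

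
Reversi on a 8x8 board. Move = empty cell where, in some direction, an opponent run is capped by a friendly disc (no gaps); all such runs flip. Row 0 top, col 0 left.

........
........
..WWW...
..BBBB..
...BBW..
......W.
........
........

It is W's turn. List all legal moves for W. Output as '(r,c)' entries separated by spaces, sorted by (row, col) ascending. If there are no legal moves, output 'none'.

(2,1): no bracket -> illegal
(2,5): flips 1 -> legal
(2,6): no bracket -> illegal
(3,1): no bracket -> illegal
(3,6): no bracket -> illegal
(4,1): flips 1 -> legal
(4,2): flips 4 -> legal
(4,6): flips 1 -> legal
(5,2): no bracket -> illegal
(5,3): flips 2 -> legal
(5,4): flips 2 -> legal
(5,5): flips 2 -> legal

Answer: (2,5) (4,1) (4,2) (4,6) (5,3) (5,4) (5,5)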